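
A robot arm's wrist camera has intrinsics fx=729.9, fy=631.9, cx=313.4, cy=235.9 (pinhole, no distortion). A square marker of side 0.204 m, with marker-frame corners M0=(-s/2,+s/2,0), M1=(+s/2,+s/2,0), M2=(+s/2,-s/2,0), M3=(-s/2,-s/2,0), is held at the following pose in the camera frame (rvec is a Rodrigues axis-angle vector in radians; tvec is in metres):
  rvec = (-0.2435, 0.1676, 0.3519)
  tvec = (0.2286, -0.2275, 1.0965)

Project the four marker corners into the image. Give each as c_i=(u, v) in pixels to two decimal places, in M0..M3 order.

c0=(378.33, 139.48) c1=(511.53, 174.74) c2=(552.77, 70.12) c3=(422.98, 39.99)

Intrinsics K: fx=729.9, fy=631.9, cx=313.4, cy=235.9
Marker side s = 0.204 m; corners in marker frame (Z=0):
  M0 = (-0.1020, +0.1020, 0)
  M1 = (+0.1020, +0.1020, 0)
  M2 = (+0.1020, -0.1020, 0)
  M3 = (-0.1020, -0.1020, 0)
rvec = (-0.2435, 0.1676, 0.3519), |rvec| = θ = 0.45958 rad = 26.332°
Rodrigues: sinθ=0.44357, 1−cosθ=0.10376; R = I + sinθ·[k]× + (1−cosθ)·[k]×²:
    [+0.92537 -0.35969 +0.11967]
    [+0.31959 +0.91004 +0.26399]
    [-0.20386 -0.20604 +0.95707]
t = (0.2286, -0.2275, 1.0965) m
M0: Pc = R·M0+t = (+0.09752, -0.16727, +1.09628); u = 729.9·(+0.09752)/1.09628 + 313.4 = 378.3315, v = 631.9·(-0.16727)/1.09628 + 235.9 = 139.4819
M1: Pc = R·M1+t = (+0.28630, -0.10208, +1.05469); u = 729.9·(+0.28630)/1.05469 + 313.4 = 511.5336, v = 631.9·(-0.10208)/1.05469 + 235.9 = 174.7419
M2: Pc = R·M2+t = (+0.35968, -0.28773, +1.09672); u = 729.9·(+0.35968)/1.09672 + 313.4 = 552.7743, v = 631.9·(-0.28773)/1.09672 + 235.9 = 70.1211
M3: Pc = R·M3+t = (+0.17090, -0.35292, +1.13831); u = 729.9·(+0.17090)/1.13831 + 313.4 = 422.9842, v = 631.9·(-0.35292)/1.13831 + 235.9 = 39.9853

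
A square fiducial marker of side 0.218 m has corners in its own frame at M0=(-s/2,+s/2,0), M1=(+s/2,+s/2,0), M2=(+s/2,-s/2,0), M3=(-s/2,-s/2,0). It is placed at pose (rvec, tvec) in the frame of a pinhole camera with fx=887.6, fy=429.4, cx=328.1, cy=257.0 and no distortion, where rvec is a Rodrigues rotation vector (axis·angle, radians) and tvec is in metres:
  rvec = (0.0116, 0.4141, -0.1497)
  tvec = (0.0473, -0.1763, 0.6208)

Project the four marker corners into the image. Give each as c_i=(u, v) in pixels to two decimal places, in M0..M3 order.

c0=(280.87, 222.67) c1=(578.14, 194.23) c2=(527.12, 34.83) c3=(238.43, 84.03)

Intrinsics K: fx=887.6, fy=429.4, cx=328.1, cy=257.0
Marker side s = 0.218 m; corners in marker frame (Z=0):
  M0 = (-0.1090, +0.1090, 0)
  M1 = (+0.1090, +0.1090, 0)
  M2 = (+0.1090, -0.1090, 0)
  M3 = (-0.1090, -0.1090, 0)
rvec = (0.0116, 0.4141, -0.1497), |rvec| = θ = 0.44048 rad = 25.238°
Rodrigues: sinθ=0.42637, 1−cosθ=0.09545; R = I + sinθ·[k]× + (1−cosθ)·[k]×²:
    [+0.90461 +0.14727 +0.39998]
    [-0.14254 +0.98891 -0.04173]
    [-0.40169 -0.01927 +0.91557]
t = (0.0473, -0.1763, 0.6208) m
M0: Pc = R·M0+t = (-0.03525, -0.05297, +0.66248); u = 887.6·(-0.03525)/0.66248 + 328.1 = 280.8712, v = 429.4·(-0.05297)/0.66248 + 257.0 = 222.6655
M1: Pc = R·M1+t = (+0.16196, -0.08405, +0.57492); u = 887.6·(+0.16196)/0.57492 + 328.1 = 578.1393, v = 429.4·(-0.08405)/0.57492 + 257.0 = 194.2266
M2: Pc = R·M2+t = (+0.12985, -0.29963, +0.57912); u = 887.6·(+0.12985)/0.57912 + 328.1 = 527.1194, v = 429.4·(-0.29963)/0.57912 + 257.0 = 34.8331
M3: Pc = R·M3+t = (-0.06736, -0.26855, +0.66668); u = 887.6·(-0.06736)/0.66668 + 328.1 = 238.4258, v = 429.4·(-0.26855)/0.66668 + 257.0 = 84.0291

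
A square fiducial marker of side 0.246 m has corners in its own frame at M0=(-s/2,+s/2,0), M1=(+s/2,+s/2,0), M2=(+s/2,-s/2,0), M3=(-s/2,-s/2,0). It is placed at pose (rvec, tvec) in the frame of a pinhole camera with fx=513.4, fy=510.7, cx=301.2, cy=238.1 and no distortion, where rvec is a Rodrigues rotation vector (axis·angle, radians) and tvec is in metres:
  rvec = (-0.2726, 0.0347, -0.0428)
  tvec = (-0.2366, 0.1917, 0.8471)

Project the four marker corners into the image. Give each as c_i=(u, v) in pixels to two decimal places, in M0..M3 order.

c0=(78.36, 435.42) c1=(232.04, 429.84) c2=(231.87, 277.46) c3=(89.73, 283.82)

Intrinsics K: fx=513.4, fy=510.7, cx=301.2, cy=238.1
Marker side s = 0.246 m; corners in marker frame (Z=0):
  M0 = (-0.1230, +0.1230, 0)
  M1 = (+0.1230, +0.1230, 0)
  M2 = (+0.1230, -0.1230, 0)
  M3 = (-0.1230, -0.1230, 0)
rvec = (-0.2726, 0.0347, -0.0428), |rvec| = θ = 0.27811 rad = 15.935°
Rodrigues: sinθ=0.27454, 1−cosθ=0.03842; R = I + sinθ·[k]× + (1−cosθ)·[k]×²:
    [+0.99849 +0.03755 +0.04005]
    [-0.04695 +0.96217 +0.26836]
    [-0.02846 -0.26984 +0.96249]
t = (-0.2366, 0.1917, 0.8471) m
M0: Pc = R·M0+t = (-0.35480, +0.31582, +0.81741); u = 513.4·(-0.35480)/0.81741 + 301.2 = 78.3595, v = 510.7·(+0.31582)/0.81741 + 238.1 = 435.4187
M1: Pc = R·M1+t = (-0.10917, +0.30427, +0.81041); u = 513.4·(-0.10917)/0.81041 + 301.2 = 232.0421, v = 510.7·(+0.30427)/0.81041 + 238.1 = 429.8450
M2: Pc = R·M2+t = (-0.11840, +0.06758, +0.87679); u = 513.4·(-0.11840)/0.87679 + 301.2 = 231.8689, v = 510.7·(+0.06758)/0.87679 + 238.1 = 277.4618
M3: Pc = R·M3+t = (-0.36403, +0.07913, +0.88379); u = 513.4·(-0.36403)/0.88379 + 301.2 = 89.7305, v = 510.7·(+0.07913)/0.88379 + 238.1 = 283.8240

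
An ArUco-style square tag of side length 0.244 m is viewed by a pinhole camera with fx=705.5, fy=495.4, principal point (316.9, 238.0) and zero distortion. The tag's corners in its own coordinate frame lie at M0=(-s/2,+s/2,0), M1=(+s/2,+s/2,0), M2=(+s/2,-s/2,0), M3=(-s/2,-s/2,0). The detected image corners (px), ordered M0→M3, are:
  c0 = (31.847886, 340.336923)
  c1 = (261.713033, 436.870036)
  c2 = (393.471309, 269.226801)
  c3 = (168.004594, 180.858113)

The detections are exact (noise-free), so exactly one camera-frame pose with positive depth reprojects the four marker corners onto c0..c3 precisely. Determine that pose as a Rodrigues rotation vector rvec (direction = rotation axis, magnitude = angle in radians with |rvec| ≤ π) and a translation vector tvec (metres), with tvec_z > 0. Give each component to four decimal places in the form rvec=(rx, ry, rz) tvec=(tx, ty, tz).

Intrinsics K: fx=705.5, fy=495.4, cx=316.9, cy=238.0
Marker side s = 0.244 m; corners in marker frame (Z=0):
  M0 = (-0.1220, +0.1220, 0)
  M1 = (+0.1220, +0.1220, 0)
  M2 = (+0.1220, -0.1220, 0)
  M3 = (-0.1220, -0.1220, 0)
Detected image corners:
  c0 = (31.847886, 340.336923) px
  c1 = (261.713033, 436.870036) px
  c2 = (393.471309, 269.226801) px
  c3 = (168.004594, 180.858113) px
Planar DLT: solve 8×8 A·h = b for H (H[2,2]=1):
  H  [+907.25550 -581.14788 +213.31726]
  H  [+341.79307 +624.14133 +304.65254]
  H  [-0.11993 -0.14975 +1.00000]
B = K⁻¹H; ‖b₁‖=1.538964, ‖b₂‖=1.538964; λ = 2/(‖b₁‖+‖b₂‖) = 0.649788, sign → tz>0 ⇒ λ=+0.649788
r₁ = λ·B[:,0] = (+0.87062,+0.48575,-0.07793); r₂ = λ·B[:,1] = (-0.49155,+0.86540,-0.09730)
r₃ = r₁×r₂ = (+0.02018,+0.12302,+0.99220); SVD([r₁ r₂ r₃]) → R = UVᵀ:
  R  [+0.87062 -0.49155 +0.02018]
  R  [+0.48575 +0.86540 +0.12302]
  R  [-0.07793 -0.09730 +0.99220]
t = (-0.09540, +0.08742, +0.64979) m
tr R = 2.728213; θ = arccos((tr R − 1)/2) = 0.527424 rad = 30.219°
axis k = ((R−Rᵀ)₃₂, (R−Rᵀ)₁₃, (R−Rᵀ)₂₁) / (2 sinθ) = (-0.218877, +0.097463, +0.970873)
rvec = θ·k = (-0.115441, +0.051404, +0.512062)

rvec=(-0.1154, 0.0514, 0.5121) tvec=(-0.0954, 0.0874, 0.6498)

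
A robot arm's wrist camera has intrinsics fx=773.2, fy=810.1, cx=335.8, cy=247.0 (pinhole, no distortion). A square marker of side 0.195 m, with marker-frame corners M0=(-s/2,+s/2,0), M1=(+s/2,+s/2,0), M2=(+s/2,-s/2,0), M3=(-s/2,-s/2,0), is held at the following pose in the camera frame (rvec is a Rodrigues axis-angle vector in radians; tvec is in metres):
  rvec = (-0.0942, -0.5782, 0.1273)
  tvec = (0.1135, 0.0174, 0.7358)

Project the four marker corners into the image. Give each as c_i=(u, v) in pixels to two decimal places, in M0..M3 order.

Intrinsics K: fx=773.2, fy=810.1, cx=335.8, cy=247.0
Marker side s = 0.195 m; corners in marker frame (Z=0):
  M0 = (-0.0975, +0.0975, 0)
  M1 = (+0.0975, +0.0975, 0)
  M2 = (+0.0975, -0.0975, 0)
  M3 = (-0.0975, -0.0975, 0)
rvec = (-0.0942, -0.5782, 0.1273), |rvec| = θ = 0.59949 rad = 34.349°
Rodrigues: sinθ=0.56423, 1−cosθ=0.17438; R = I + sinθ·[k]× + (1−cosθ)·[k]×²:
    [+0.82993 -0.09338 -0.55000]
    [+0.14624 +0.98783 +0.05294]
    [+0.53837 -0.12437 +0.83348]
t = (0.1135, 0.0174, 0.7358) m
M0: Pc = R·M0+t = (+0.02348, +0.09946, +0.67118); u = 773.2·(+0.02348)/0.67118 + 335.8 = 362.8458, v = 810.1·(+0.09946)/0.67118 + 247.0 = 367.0400
M1: Pc = R·M1+t = (+0.18531, +0.12797, +0.77616); u = 773.2·(+0.18531)/0.77616 + 335.8 = 520.4052, v = 810.1·(+0.12797)/0.77616 + 247.0 = 380.5670
M2: Pc = R·M2+t = (+0.20352, -0.06466, +0.80042); u = 773.2·(+0.20352)/0.80042 + 335.8 = 532.4022, v = 810.1·(-0.06466)/0.80042 + 247.0 = 181.5624
M3: Pc = R·M3+t = (+0.04169, -0.09317, +0.69544); u = 773.2·(+0.04169)/0.69544 + 335.8 = 382.1486, v = 810.1·(-0.09317)/0.69544 + 247.0 = 138.4659

c0=(362.85, 367.04) c1=(520.41, 380.57) c2=(532.40, 181.56) c3=(382.15, 138.47)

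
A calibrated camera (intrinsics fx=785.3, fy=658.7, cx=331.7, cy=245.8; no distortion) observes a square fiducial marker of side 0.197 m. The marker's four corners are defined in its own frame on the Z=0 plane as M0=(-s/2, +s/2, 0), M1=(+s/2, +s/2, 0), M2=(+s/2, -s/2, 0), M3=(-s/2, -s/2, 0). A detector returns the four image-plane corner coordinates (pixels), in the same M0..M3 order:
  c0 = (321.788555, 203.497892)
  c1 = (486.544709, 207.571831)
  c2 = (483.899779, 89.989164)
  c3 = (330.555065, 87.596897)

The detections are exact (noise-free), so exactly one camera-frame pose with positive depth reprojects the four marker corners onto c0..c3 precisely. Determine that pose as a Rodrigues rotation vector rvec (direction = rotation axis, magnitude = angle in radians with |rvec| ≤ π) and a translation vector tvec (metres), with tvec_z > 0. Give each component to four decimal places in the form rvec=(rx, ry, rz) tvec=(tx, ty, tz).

rvec=(-0.3667, 0.0548, 0.0443) tvec=(0.0915, -0.1495, 0.9772)

Intrinsics K: fx=785.3, fy=658.7, cx=331.7, cy=245.8
Marker side s = 0.197 m; corners in marker frame (Z=0):
  M0 = (-0.0985, +0.0985, 0)
  M1 = (+0.0985, +0.0985, 0)
  M2 = (+0.0985, -0.0985, 0)
  M3 = (-0.0985, -0.0985, 0)
Detected image corners:
  c0 = (321.788555, 203.497892) px
  c1 = (486.544709, 207.571831) px
  c2 = (483.899779, 89.989164) px
  c3 = (330.555065, 87.596897) px
Planar DLT: solve 8×8 A·h = b for H (H[2,2]=1):
  H  [+780.76034 -163.96328 +405.25860]
  H  [+6.98641 +538.79618 +145.05297]
  H  [-0.06300 -0.36541 +1.00000]
B = K⁻¹H; ‖b₁‖=1.023342, ‖b₂‖=1.023342; λ = 2/(‖b₁‖+‖b₂‖) = 0.977191, sign → tz>0 ⇒ λ=+0.977191
r₁ = λ·B[:,0] = (+0.99755,+0.03334,-0.06157); r₂ = λ·B[:,1] = (-0.05320,+0.93256,-0.35708)
r₃ = r₁×r₂ = (+0.04551,+0.35948,+0.93204); SVD([r₁ r₂ r₃]) → R = UVᵀ:
  R  [+0.99755 -0.05320 +0.04551]
  R  [+0.03334 +0.93256 +0.35948]
  R  [-0.06157 -0.35708 +0.93204]
t = (+0.09153, -0.14946, +0.97719) m
tr R = 2.862148; θ = arccos((tr R − 1)/2) = 0.373450 rad = 21.397°
axis k = ((R−Rᵀ)₃₂, (R−Rᵀ)₁₃, (R−Rᵀ)₂₁) / (2 sinθ) = (-0.982038, +0.146745, +0.118606)
rvec = θ·k = (-0.366742, +0.054802, +0.044293)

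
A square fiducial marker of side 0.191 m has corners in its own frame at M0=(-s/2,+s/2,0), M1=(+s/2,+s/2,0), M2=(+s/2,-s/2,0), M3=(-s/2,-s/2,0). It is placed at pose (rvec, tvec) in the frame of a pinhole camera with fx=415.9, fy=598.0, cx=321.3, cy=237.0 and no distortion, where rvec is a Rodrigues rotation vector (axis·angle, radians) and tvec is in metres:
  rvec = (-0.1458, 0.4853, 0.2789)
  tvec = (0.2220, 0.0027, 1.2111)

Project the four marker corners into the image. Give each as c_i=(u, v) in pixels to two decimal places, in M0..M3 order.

c0=(358.76, 271.31) c1=(419.84, 296.61) c2=(438.88, 203.17) c3=(377.09, 184.90)

Intrinsics K: fx=415.9, fy=598.0, cx=321.3, cy=237.0
Marker side s = 0.191 m; corners in marker frame (Z=0):
  M0 = (-0.0955, +0.0955, 0)
  M1 = (+0.0955, +0.0955, 0)
  M2 = (+0.0955, -0.0955, 0)
  M3 = (-0.0955, -0.0955, 0)
rvec = (-0.1458, 0.4853, 0.2789), |rvec| = θ = 0.57841 rad = 33.140°
Rodrigues: sinθ=0.54669, 1−cosθ=0.16267; R = I + sinθ·[k]× + (1−cosθ)·[k]×²:
    [+0.84767 -0.29801 +0.43892]
    [+0.22920 +0.95184 +0.20361]
    [-0.47846 -0.07200 +0.87515]
t = (0.2220, 0.0027, 1.2111) m
M0: Pc = R·M0+t = (+0.11259, +0.07171, +1.24992); u = 415.9·(+0.11259)/1.24992 + 321.3 = 358.7627, v = 598.0·(+0.07171)/1.24992 + 237.0 = 271.3094
M1: Pc = R·M1+t = (+0.27449, +0.11549, +1.15853); u = 415.9·(+0.27449)/1.15853 + 321.3 = 419.8397, v = 598.0·(+0.11549)/1.15853 + 237.0 = 296.6126
M2: Pc = R·M2+t = (+0.33141, -0.06631, +1.17228); u = 415.9·(+0.33141)/1.17228 + 321.3 = 438.8777, v = 598.0·(-0.06631)/1.17228 + 237.0 = 203.1731
M3: Pc = R·M3+t = (+0.16951, -0.11009, +1.26367); u = 415.9·(+0.16951)/1.26367 + 321.3 = 377.0885, v = 598.0·(-0.11009)/1.26367 + 237.0 = 184.9026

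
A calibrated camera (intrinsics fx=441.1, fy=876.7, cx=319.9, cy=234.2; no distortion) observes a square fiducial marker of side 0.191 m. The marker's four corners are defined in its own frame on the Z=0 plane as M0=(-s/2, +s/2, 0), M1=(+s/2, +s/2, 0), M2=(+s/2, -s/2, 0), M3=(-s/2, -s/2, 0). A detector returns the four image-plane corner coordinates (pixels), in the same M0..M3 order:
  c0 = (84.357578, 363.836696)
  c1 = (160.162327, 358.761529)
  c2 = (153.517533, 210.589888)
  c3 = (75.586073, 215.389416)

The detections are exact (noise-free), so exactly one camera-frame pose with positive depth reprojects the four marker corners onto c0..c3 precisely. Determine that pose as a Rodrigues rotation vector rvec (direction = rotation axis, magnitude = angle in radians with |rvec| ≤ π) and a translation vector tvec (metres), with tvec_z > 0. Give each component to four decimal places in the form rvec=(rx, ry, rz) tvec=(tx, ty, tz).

Intrinsics K: fx=441.1, fy=876.7, cx=319.9, cy=234.2
Marker side s = 0.191 m; corners in marker frame (Z=0):
  M0 = (-0.0955, +0.0955, 0)
  M1 = (+0.0955, +0.0955, 0)
  M2 = (+0.0955, -0.0955, 0)
  M3 = (-0.0955, -0.0955, 0)
Detected image corners:
  c0 = (84.357578, 363.836696) px
  c1 = (160.162327, 358.761529) px
  c2 = (153.517533, 210.589888) px
  c3 = (75.586073, 215.389416) px
Planar DLT: solve 8×8 A·h = b for H (H[2,2]=1):
  H  [+404.09198 +57.32838 +118.51190]
  H  [-21.69500 +817.66454 +288.15648]
  H  [+0.01450 +0.14340 +1.00000]
B = K⁻¹H; ‖b₁‖=0.906150, ‖b₂‖=0.906150; λ = 2/(‖b₁‖+‖b₂‖) = 1.103570, sign → tz>0 ⇒ λ=+1.103570
r₁ = λ·B[:,0] = (+0.99937,-0.03159,+0.01601); r₂ = λ·B[:,1] = (+0.02866,+0.98698,+0.15825)
r₃ = r₁×r₂ = (-0.02080,-0.15769,+0.98727); SVD([r₁ r₂ r₃]) → R = UVᵀ:
  R  [+0.99937 +0.02866 -0.02080]
  R  [-0.03159 +0.98698 -0.15769]
  R  [+0.01601 +0.15825 +0.98727]
t = (-0.50384, +0.06792, +1.10357) m
tr R = 2.973625; θ = arccos((tr R − 1)/2) = 0.162583 rad = 9.315°
axis k = ((R−Rᵀ)₃₂, (R−Rᵀ)₁₃, (R−Rᵀ)₂₁) / (2 sinθ) = (+0.975934, -0.113684, -0.186091)
rvec = θ·k = (+0.158670, -0.018483, -0.030255)

rvec=(0.1587, -0.0185, -0.0303) tvec=(-0.5038, 0.0679, 1.1036)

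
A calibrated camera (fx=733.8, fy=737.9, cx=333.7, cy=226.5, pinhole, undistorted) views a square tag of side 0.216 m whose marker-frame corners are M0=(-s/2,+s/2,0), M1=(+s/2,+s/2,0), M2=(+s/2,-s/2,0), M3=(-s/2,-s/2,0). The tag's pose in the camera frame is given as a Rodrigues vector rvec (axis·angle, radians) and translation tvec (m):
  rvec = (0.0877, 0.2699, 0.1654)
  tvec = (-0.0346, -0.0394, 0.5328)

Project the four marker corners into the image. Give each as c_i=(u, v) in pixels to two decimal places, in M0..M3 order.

c0=(136.88, 288.27) c1=(407.22, 348.67) c2=(459.13, 36.94) c3=(172.01, 5.60)

Intrinsics K: fx=733.8, fy=737.9, cx=333.7, cy=226.5
Marker side s = 0.216 m; corners in marker frame (Z=0):
  M0 = (-0.1080, +0.1080, 0)
  M1 = (+0.1080, +0.1080, 0)
  M2 = (+0.1080, -0.1080, 0)
  M3 = (-0.1080, -0.1080, 0)
rvec = (0.0877, 0.2699, 0.1654), |rvec| = θ = 0.32847 rad = 18.820°
Rodrigues: sinθ=0.32260, 1−cosθ=0.05346; R = I + sinθ·[k]× + (1−cosθ)·[k]×²:
    [+0.95035 -0.15071 +0.27226]
    [+0.17417 +0.98263 -0.06401]
    [-0.25788 +0.10825 +0.96009]
t = (-0.0346, -0.0394, 0.5328) m
M0: Pc = R·M0+t = (-0.15351, +0.04791, +0.57234); u = 733.8·(-0.15351)/0.57234 + 333.7 = 136.8793, v = 737.9·(+0.04791)/0.57234 + 226.5 = 288.2736
M1: Pc = R·M1+t = (+0.05176, +0.08553, +0.51664); u = 733.8·(+0.05176)/0.51664 + 333.7 = 407.2172, v = 737.9·(+0.08553)/0.51664 + 226.5 = 348.6666
M2: Pc = R·M2+t = (+0.08431, -0.12671, +0.49326); u = 733.8·(+0.08431)/0.49326 + 333.7 = 459.1314, v = 737.9·(-0.12671)/0.49326 + 226.5 = 36.9393
M3: Pc = R·M3+t = (-0.12096, -0.16433, +0.54896); u = 733.8·(-0.12096)/0.54896 + 333.7 = 172.0110, v = 737.9·(-0.16433)/0.54896 + 226.5 = 5.6049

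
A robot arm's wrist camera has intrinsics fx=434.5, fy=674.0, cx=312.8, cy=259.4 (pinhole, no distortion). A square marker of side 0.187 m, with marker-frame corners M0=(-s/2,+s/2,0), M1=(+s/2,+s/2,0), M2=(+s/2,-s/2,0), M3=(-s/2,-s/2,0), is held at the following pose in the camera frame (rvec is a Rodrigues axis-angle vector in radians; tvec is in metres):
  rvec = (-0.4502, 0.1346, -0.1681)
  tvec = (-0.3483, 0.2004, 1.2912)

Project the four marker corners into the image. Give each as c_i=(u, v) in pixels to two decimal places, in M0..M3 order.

Intrinsics K: fx=434.5, fy=674.0, cx=312.8, cy=259.4
Marker side s = 0.187 m; corners in marker frame (Z=0):
  M0 = (-0.0935, +0.0935, 0)
  M1 = (+0.0935, +0.0935, 0)
  M2 = (+0.0935, -0.0935, 0)
  M3 = (-0.0935, -0.0935, 0)
rvec = (-0.4502, 0.1346, -0.1681), |rvec| = θ = 0.49905 rad = 28.594°
Rodrigues: sinθ=0.47860, 1−cosθ=0.12196; R = I + sinθ·[k]× + (1−cosθ)·[k]×²:
    [+0.97729 +0.13153 +0.16614]
    [-0.19088 +0.88691 +0.42066]
    [-0.09202 -0.44282 +0.89187]
t = (-0.3483, 0.2004, 1.2912) m
M0: Pc = R·M0+t = (-0.42738, +0.30117, +1.25840); u = 434.5·(-0.42738)/1.25840 + 312.8 = 165.2350, v = 674.0·(+0.30117)/1.25840 + 259.4 = 420.7088
M1: Pc = R·M1+t = (-0.24462, +0.26548, +1.24119); u = 434.5·(-0.24462)/1.24119 + 312.8 = 227.1649, v = 674.0·(+0.26548)/1.24119 + 259.4 = 403.5617
M2: Pc = R·M2+t = (-0.26922, +0.09963, +1.32400); u = 434.5·(-0.26922)/1.32400 + 312.8 = 224.4489, v = 674.0·(+0.09963)/1.32400 + 259.4 = 310.1162
M3: Pc = R·M3+t = (-0.45198, +0.13532, +1.34121); u = 434.5·(-0.45198)/1.34121 + 312.8 = 166.3774, v = 674.0·(+0.13532)/1.34121 + 259.4 = 327.4035

c0=(165.23, 420.71) c1=(227.16, 403.56) c2=(224.45, 310.12) c3=(166.38, 327.40)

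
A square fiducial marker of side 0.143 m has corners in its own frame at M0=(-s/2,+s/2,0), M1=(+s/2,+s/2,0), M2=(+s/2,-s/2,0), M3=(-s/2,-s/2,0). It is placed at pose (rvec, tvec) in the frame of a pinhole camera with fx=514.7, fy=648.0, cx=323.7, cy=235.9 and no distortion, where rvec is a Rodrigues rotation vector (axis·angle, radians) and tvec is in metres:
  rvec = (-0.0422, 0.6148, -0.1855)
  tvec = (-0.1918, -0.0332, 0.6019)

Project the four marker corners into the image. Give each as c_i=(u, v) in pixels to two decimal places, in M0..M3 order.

c0=(131.38, 287.17) c1=(209.45, 263.70) c2=(191.37, 102.73) c3=(117.20, 145.90)

Intrinsics K: fx=514.7, fy=648.0, cx=323.7, cy=235.9
Marker side s = 0.143 m; corners in marker frame (Z=0):
  M0 = (-0.0715, +0.0715, 0)
  M1 = (+0.0715, +0.0715, 0)
  M2 = (+0.0715, -0.0715, 0)
  M3 = (-0.0715, -0.0715, 0)
rvec = (-0.0422, 0.6148, -0.1855), |rvec| = θ = 0.64356 rad = 36.873°
Rodrigues: sinθ=0.60005, 1−cosθ=0.20004; R = I + sinθ·[k]× + (1−cosθ)·[k]×²:
    [+0.80082 +0.16043 +0.57701]
    [-0.18549 +0.98252 -0.01573]
    [-0.56945 -0.09443 +0.81658]
t = (-0.1918, -0.0332, 0.6019) m
M0: Pc = R·M0+t = (-0.23759, +0.05031, +0.63586); u = 514.7·(-0.23759)/0.63586 + 323.7 = 131.3841, v = 648.0·(+0.05031)/0.63586 + 235.9 = 287.1729
M1: Pc = R·M1+t = (-0.12307, +0.02379, +0.55443); u = 514.7·(-0.12307)/0.55443 + 323.7 = 209.4492, v = 648.0·(+0.02379)/0.55443 + 235.9 = 263.7023
M2: Pc = R·M2+t = (-0.14601, -0.11671, +0.56794); u = 514.7·(-0.14601)/0.56794 + 323.7 = 191.3749, v = 648.0·(-0.11671)/0.56794 + 235.9 = 102.7339
M3: Pc = R·M3+t = (-0.26053, -0.09019, +0.64937); u = 514.7·(-0.26053)/0.64937 + 323.7 = 117.1997, v = 648.0·(-0.09019)/0.64937 + 235.9 = 145.9021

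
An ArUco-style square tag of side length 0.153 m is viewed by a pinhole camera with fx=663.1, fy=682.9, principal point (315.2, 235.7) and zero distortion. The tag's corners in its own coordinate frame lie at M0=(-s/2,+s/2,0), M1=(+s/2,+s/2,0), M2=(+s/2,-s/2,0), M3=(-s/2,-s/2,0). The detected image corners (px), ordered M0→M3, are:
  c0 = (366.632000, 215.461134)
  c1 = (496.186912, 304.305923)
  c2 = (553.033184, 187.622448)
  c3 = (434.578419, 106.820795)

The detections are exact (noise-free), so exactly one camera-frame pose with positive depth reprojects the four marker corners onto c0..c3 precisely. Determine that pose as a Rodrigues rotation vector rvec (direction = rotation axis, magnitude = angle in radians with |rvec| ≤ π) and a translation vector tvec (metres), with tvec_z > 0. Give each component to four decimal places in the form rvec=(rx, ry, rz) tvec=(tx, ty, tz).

rvec=(-0.4106, -0.1109, 0.5823) tvec=(0.1535, -0.0348, 0.6843)

Intrinsics K: fx=663.1, fy=682.9, cx=315.2, cy=235.7
Marker side s = 0.153 m; corners in marker frame (Z=0):
  M0 = (-0.0765, +0.0765, 0)
  M1 = (+0.0765, +0.0765, 0)
  M2 = (+0.0765, -0.0765, 0)
  M3 = (-0.0765, -0.0765, 0)
Detected image corners:
  c0 = (366.632000, 215.461134) px
  c1 = (496.186912, 304.305923) px
  c2 = (553.033184, 187.622448) px
  c3 = (434.578419, 106.820795) px
Planar DLT: solve 8×8 A·h = b for H (H[2,2]=1):
  H  [+800.07482 -682.93396 +463.93685]
  H  [+549.34815 +615.28380 +200.92883]
  H  [-0.01895 -0.59459 +1.00000]
B = K⁻¹H; ‖b₁‖=1.461388, ‖b₂‖=1.461388; λ = 2/(‖b₁‖+‖b₂‖) = 0.684281, sign → tz>0 ⇒ λ=+0.684281
r₁ = λ·B[:,0] = (+0.83179,+0.55493,-0.01296); r₂ = λ·B[:,1] = (-0.51135,+0.75696,-0.40687)
r₃ = r₁×r₂ = (-0.21597,+0.34506,+0.91340); SVD([r₁ r₂ r₃]) → R = UVᵀ:
  R  [+0.83179 -0.51135 -0.21597]
  R  [+0.55493 +0.75696 +0.34506]
  R  [-0.01296 -0.40687 +0.91340]
t = (+0.15349, -0.03484, +0.68428) m
tr R = 2.502146; θ = arccos((tr R − 1)/2) = 0.721111 rad = 41.317°
axis k = ((R−Rᵀ)₃₂, (R−Rᵀ)₁₃, (R−Rᵀ)₂₁) / (2 sinθ) = (-0.569451, -0.153742, +0.807520)
rvec = θ·k = (-0.410638, -0.110865, +0.582311)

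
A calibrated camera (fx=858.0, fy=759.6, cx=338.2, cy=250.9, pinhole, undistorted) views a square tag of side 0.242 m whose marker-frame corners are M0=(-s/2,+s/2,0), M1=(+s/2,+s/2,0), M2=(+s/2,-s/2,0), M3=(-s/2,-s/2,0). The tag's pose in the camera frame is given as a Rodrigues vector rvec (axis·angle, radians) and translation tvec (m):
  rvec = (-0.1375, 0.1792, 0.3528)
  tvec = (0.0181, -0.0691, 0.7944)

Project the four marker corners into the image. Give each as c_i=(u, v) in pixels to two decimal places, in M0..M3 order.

c0=(192.90, 254.08) c1=(436.49, 334.40) c2=(527.46, 113.53) c3=(285.89, 48.34)

Intrinsics K: fx=858.0, fy=759.6, cx=338.2, cy=250.9
Marker side s = 0.242 m; corners in marker frame (Z=0):
  M0 = (-0.1210, +0.1210, 0)
  M1 = (+0.1210, +0.1210, 0)
  M2 = (+0.1210, -0.1210, 0)
  M3 = (-0.1210, -0.1210, 0)
rvec = (-0.1375, 0.1792, 0.3528), |rvec| = θ = 0.41891 rad = 24.002°
Rodrigues: sinθ=0.40677, 1−cosθ=0.08647; R = I + sinθ·[k]× + (1−cosθ)·[k]×²:
    [+0.92285 -0.35471 +0.15010]
    [+0.33043 +0.92936 +0.16466]
    [-0.19791 -0.10236 +0.97486]
t = (0.0181, -0.0691, 0.7944) m
M0: Pc = R·M0+t = (-0.13648, +0.00337, +0.80596); u = 858.0·(-0.13648)/0.80596 + 338.2 = 192.9027, v = 759.6·(+0.00337)/0.80596 + 250.9 = 254.0760
M1: Pc = R·M1+t = (+0.08684, +0.08333, +0.75807); u = 858.0·(+0.08684)/0.75807 + 338.2 = 436.4927, v = 759.6·(+0.08333)/0.75807 + 250.9 = 334.4026
M2: Pc = R·M2+t = (+0.17268, -0.14157, +0.78284); u = 858.0·(+0.17268)/0.78284 + 338.2 = 527.4644, v = 759.6·(-0.14157)/0.78284 + 250.9 = 113.5327
M3: Pc = R·M3+t = (-0.05064, -0.22153, +0.83073); u = 858.0·(-0.05064)/0.83073 + 338.2 = 285.8933, v = 759.6·(-0.22153)/0.83073 + 250.9 = 48.3351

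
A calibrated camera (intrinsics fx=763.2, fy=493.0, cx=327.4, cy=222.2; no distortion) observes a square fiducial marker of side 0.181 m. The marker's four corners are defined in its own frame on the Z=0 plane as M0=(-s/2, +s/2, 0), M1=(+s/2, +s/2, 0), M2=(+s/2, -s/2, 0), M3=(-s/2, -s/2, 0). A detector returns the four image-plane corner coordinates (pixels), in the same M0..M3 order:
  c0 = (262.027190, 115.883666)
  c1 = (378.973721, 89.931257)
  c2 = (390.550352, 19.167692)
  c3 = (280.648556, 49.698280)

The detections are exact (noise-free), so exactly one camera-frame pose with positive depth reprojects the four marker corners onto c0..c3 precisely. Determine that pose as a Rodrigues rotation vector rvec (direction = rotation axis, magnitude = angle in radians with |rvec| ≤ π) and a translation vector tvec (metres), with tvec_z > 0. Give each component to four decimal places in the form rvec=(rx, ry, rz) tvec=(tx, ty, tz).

rvec=(-0.4540, 0.6050, -0.0212) tvec=(-0.0024, -0.3148, 1.0069)

Intrinsics K: fx=763.2, fy=493.0, cx=327.4, cy=222.2
Marker side s = 0.181 m; corners in marker frame (Z=0):
  M0 = (-0.0905, +0.0905, 0)
  M1 = (+0.0905, +0.0905, 0)
  M2 = (+0.0905, -0.0905, 0)
  M3 = (-0.0905, -0.0905, 0)
Detected image corners:
  c0 = (262.027190, 115.883666) px
  c1 = (378.973721, 89.931257) px
  c2 = (390.550352, 19.167692) px
  c3 = (280.648556, 49.698280) px
Planar DLT: solve 8×8 A·h = b for H (H[2,2]=1):
  H  [+448.57853 -220.54930 +325.55898]
  H  [-193.62849 +349.18748 +68.07486]
  H  [-0.54060 -0.41511 +1.00000]
B = K⁻¹H; ‖b₁‖=0.993143, ‖b₂‖=0.993143; λ = 2/(‖b₁‖+‖b₂‖) = 1.006904, sign → tz>0 ⇒ λ=+1.006904
r₁ = λ·B[:,0] = (+0.82533,-0.15013,-0.54433); r₂ = λ·B[:,1] = (-0.11167,+0.90157,-0.41798)
r₃ = r₁×r₂ = (+0.55350,+0.40575,+0.72732); SVD([r₁ r₂ r₃]) → R = UVᵀ:
  R  [+0.82533 -0.11167 +0.55350]
  R  [-0.15013 +0.90157 +0.40575]
  R  [-0.54433 -0.41798 +0.72732]
t = (-0.00243, -0.31479, +1.00690) m
tr R = 2.454218; θ = arccos((tr R − 1)/2) = 0.756695 rad = 43.355°
axis k = ((R−Rᵀ)₃₂, (R−Rᵀ)₁₃, (R−Rᵀ)₂₁) / (2 sinθ) = (-0.599930, +0.799562, -0.028013)
rvec = θ·k = (-0.453964, +0.605024, -0.021197)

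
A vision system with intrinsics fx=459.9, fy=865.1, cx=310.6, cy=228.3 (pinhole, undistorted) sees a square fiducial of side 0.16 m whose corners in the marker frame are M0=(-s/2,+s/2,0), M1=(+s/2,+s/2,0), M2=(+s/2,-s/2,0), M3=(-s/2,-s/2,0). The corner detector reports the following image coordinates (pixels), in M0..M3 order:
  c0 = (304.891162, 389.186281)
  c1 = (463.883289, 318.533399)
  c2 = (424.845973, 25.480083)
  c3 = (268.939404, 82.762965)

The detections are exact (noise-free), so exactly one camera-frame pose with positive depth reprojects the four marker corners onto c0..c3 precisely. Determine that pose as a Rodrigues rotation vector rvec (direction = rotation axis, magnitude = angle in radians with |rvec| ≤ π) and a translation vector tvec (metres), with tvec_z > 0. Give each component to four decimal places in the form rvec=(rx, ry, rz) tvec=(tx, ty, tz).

Intrinsics K: fx=459.9, fy=865.1, cx=310.6, cy=228.3
Marker side s = 0.16 m; corners in marker frame (Z=0):
  M0 = (-0.0800, +0.0800, 0)
  M1 = (+0.0800, +0.0800, 0)
  M2 = (+0.0800, -0.0800, 0)
  M3 = (-0.0800, -0.0800, 0)
Detected image corners:
  c0 = (304.891162, 389.186281) px
  c1 = (463.883289, 318.533399) px
  c2 = (424.845973, 25.480083) px
  c3 = (268.939404, 82.762965) px
Planar DLT: solve 8×8 A·h = b for H (H[2,2]=1):
  H  [+1071.82942 +168.80739 +366.88459]
  H  [-350.15367 +1835.89623 +201.22054]
  H  [+0.24043 -0.17974 +1.00000]
B = K⁻¹H; ‖b₁‖=2.231163, ‖b₂‖=2.231163; λ = 2/(‖b₁‖+‖b₂‖) = 0.448197, sign → tz>0 ⇒ λ=+0.448197
r₁ = λ·B[:,0] = (+0.97178,-0.20985,+0.10776); r₂ = λ·B[:,1] = (+0.21892,+0.97241,-0.08056)
r₃ = r₁×r₂ = (-0.08788,+0.10187,+0.99091); SVD([r₁ r₂ r₃]) → R = UVᵀ:
  R  [+0.97178 +0.21892 -0.08788]
  R  [-0.20985 +0.97241 +0.10187]
  R  [+0.10776 -0.08056 +0.99091]
t = (+0.05485, -0.01403, +0.44820) m
tr R = 2.935098; θ = arccos((tr R − 1)/2) = 0.255452 rad = 14.636°
axis k = ((R−Rᵀ)₃₂, (R−Rᵀ)₁₃, (R−Rᵀ)₂₁) / (2 sinθ) = (-0.360989, -0.387124, -0.848423)
rvec = θ·k = (-0.092215, -0.098892, -0.216732)

rvec=(-0.0922, -0.0989, -0.2167) tvec=(0.0549, -0.0140, 0.4482)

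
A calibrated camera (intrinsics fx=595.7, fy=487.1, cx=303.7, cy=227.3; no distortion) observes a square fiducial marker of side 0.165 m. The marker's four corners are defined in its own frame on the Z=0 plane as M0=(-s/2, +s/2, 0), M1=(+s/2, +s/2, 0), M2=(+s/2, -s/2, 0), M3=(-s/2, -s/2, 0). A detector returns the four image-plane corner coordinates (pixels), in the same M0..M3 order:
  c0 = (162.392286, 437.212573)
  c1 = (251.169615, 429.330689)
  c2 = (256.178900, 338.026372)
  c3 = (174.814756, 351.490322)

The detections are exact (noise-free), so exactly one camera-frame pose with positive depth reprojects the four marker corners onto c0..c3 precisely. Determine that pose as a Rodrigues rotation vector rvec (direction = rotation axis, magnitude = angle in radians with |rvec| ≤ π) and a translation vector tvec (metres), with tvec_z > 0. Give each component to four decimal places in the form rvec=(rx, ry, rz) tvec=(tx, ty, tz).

rvec=(-0.5507, 0.5054, -0.1454) tvec=(-0.1466, 0.3051, 0.9298)

Intrinsics K: fx=595.7, fy=487.1, cx=303.7, cy=227.3
Marker side s = 0.165 m; corners in marker frame (Z=0):
  M0 = (-0.0825, +0.0825, 0)
  M1 = (+0.0825, +0.0825, 0)
  M2 = (+0.0825, -0.0825, 0)
  M3 = (-0.0825, -0.0825, 0)
Detected image corners:
  c0 = (162.392286, 437.212573) px
  c1 = (251.169615, 429.330689) px
  c2 = (256.178900, 338.026372) px
  c3 = (174.814756, 351.490322) px
Planar DLT: solve 8×8 A·h = b for H (H[2,2]=1):
  H  [+419.19291 -174.93520 +209.76111]
  H  [-241.11439 +312.36977 +387.11657]
  H  [-0.45147 -0.57438 +1.00000]
B = K⁻¹H; ‖b₁‖=1.075534, ‖b₂‖=1.075534; λ = 2/(‖b₁‖+‖b₂‖) = 0.929771, sign → tz>0 ⇒ λ=+0.929771
r₁ = λ·B[:,0] = (+0.86828,-0.26436,-0.41976); r₂ = λ·B[:,1] = (-0.00077,+0.84545,-0.53405)
r₃ = r₁×r₂ = (+0.49607,+0.46403,+0.73389); SVD([r₁ r₂ r₃]) → R = UVᵀ:
  R  [+0.86828 -0.00077 +0.49607]
  R  [-0.26436 +0.84545 +0.46403]
  R  [-0.41976 -0.53405 +0.73389]
t = (-0.14662, +0.30506, +0.92977) m
tr R = 2.447626; θ = arccos((tr R − 1)/2) = 0.761484 rad = 43.630°
axis k = ((R−Rᵀ)₃₂, (R−Rᵀ)₁₃, (R−Rᵀ)₂₁) / (2 sinθ) = (-0.723245, +0.663651, -0.191006)
rvec = θ·k = (-0.550740, +0.505360, -0.145448)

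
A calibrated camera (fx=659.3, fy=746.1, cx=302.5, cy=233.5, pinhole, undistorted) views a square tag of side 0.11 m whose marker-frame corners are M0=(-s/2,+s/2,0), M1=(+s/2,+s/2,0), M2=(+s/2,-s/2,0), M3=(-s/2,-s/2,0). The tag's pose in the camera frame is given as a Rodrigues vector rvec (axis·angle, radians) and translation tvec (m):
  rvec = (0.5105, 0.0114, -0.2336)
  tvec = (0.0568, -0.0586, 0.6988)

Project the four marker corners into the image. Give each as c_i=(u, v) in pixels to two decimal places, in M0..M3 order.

c0=(316.61, 233.49) c1=(414.59, 208.61) c2=(399.15, 102.70) c3=(293.65, 130.72)

Intrinsics K: fx=659.3, fy=746.1, cx=302.5, cy=233.5
Marker side s = 0.11 m; corners in marker frame (Z=0):
  M0 = (-0.0550, +0.0550, 0)
  M1 = (+0.0550, +0.0550, 0)
  M2 = (+0.0550, -0.0550, 0)
  M3 = (-0.0550, -0.0550, 0)
rvec = (0.5105, 0.0114, -0.2336), |rvec| = θ = 0.56152 rad = 32.173°
Rodrigues: sinθ=0.53248, 1−cosθ=0.15356; R = I + sinθ·[k]× + (1−cosθ)·[k]×²:
    [+0.97336 +0.22435 -0.04727]
    [-0.21868 +0.84651 -0.48539]
    [-0.06889 +0.48280 +0.87302]
t = (0.0568, -0.0586, 0.6988) m
M0: Pc = R·M0+t = (+0.01560, -0.00001, +0.72914); u = 659.3·(+0.01560)/0.72914 + 302.5 = 316.6097, v = 746.1·(-0.00001)/0.72914 + 233.5 = 233.4851
M1: Pc = R·M1+t = (+0.12267, -0.02407, +0.72156); u = 659.3·(+0.12267)/0.72156 + 302.5 = 414.5884, v = 746.1·(-0.02407)/0.72156 + 233.5 = 208.6120
M2: Pc = R·M2+t = (+0.09800, -0.11719, +0.66846); u = 659.3·(+0.09800)/0.66846 + 302.5 = 399.1531, v = 746.1·(-0.11719)/0.66846 + 233.5 = 102.7033
M3: Pc = R·M3+t = (-0.00907, -0.09313, +0.67604); u = 659.3·(-0.00907)/0.67604 + 302.5 = 293.6505, v = 746.1·(-0.09313)/0.67604 + 233.5 = 130.7174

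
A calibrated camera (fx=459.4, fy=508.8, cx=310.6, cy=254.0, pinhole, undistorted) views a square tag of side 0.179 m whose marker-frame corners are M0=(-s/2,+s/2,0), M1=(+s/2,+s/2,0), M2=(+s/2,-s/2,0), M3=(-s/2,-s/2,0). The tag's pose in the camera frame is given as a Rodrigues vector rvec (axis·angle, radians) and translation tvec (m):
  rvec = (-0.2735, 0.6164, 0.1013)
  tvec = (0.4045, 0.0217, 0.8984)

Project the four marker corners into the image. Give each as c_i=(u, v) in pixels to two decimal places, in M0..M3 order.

c0=(466.67, 312.18) c1=(567.23, 320.91) c2=(572.00, 216.98) c3=(475.06, 219.79)

Intrinsics K: fx=459.4, fy=508.8, cx=310.6, cy=254.0
Marker side s = 0.179 m; corners in marker frame (Z=0):
  M0 = (-0.0895, +0.0895, 0)
  M1 = (+0.0895, +0.0895, 0)
  M2 = (+0.0895, -0.0895, 0)
  M3 = (-0.0895, -0.0895, 0)
rvec = (-0.2735, 0.6164, 0.1013), |rvec| = θ = 0.68192 rad = 39.071°
Rodrigues: sinθ=0.63028, 1−cosθ=0.22364; R = I + sinθ·[k]× + (1−cosθ)·[k]×²:
    [+0.81234 -0.17471 +0.55640]
    [+0.01255 +0.95909 +0.28282]
    [-0.58305 -0.22276 +0.78130]
t = (0.4045, 0.0217, 0.8984) m
M0: Pc = R·M0+t = (+0.31616, +0.10642, +0.93065); u = 459.4·(+0.31616)/0.93065 + 310.6 = 466.6676, v = 508.8·(+0.10642)/0.93065 + 254.0 = 312.1790
M1: Pc = R·M1+t = (+0.46157, +0.10866, +0.82628); u = 459.4·(+0.46157)/0.82628 + 310.6 = 567.2254, v = 508.8·(+0.10866)/0.82628 + 254.0 = 320.9111
M2: Pc = R·M2+t = (+0.49284, -0.06302, +0.86615); u = 459.4·(+0.49284)/0.86615 + 310.6 = 571.9980, v = 508.8·(-0.06302)/0.86615 + 254.0 = 216.9834
M3: Pc = R·M3+t = (+0.34743, -0.06526, +0.97052); u = 459.4·(+0.34743)/0.97052 + 310.6 = 475.0584, v = 508.8·(-0.06526)/0.97052 + 254.0 = 219.7860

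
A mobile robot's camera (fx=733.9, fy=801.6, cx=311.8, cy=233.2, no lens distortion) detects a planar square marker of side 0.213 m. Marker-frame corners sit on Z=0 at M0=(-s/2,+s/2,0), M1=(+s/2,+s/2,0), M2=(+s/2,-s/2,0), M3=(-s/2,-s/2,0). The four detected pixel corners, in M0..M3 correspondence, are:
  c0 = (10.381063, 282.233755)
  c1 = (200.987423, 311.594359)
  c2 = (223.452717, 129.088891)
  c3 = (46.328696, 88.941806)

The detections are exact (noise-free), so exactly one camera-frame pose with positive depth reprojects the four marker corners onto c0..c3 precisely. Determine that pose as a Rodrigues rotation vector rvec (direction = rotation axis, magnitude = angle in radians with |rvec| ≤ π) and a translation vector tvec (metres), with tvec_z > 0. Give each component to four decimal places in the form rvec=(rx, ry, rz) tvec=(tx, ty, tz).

rvec=(-0.2404, -0.3050, 0.1343) tvec=(-0.2219, -0.0352, 0.8669)

Intrinsics K: fx=733.9, fy=801.6, cx=311.8, cy=233.2
Marker side s = 0.213 m; corners in marker frame (Z=0):
  M0 = (-0.1065, +0.1065, 0)
  M1 = (+0.1065, +0.1065, 0)
  M2 = (+0.1065, -0.1065, 0)
  M3 = (-0.1065, -0.1065, 0)
Detected image corners:
  c0 = (10.381063, 282.233755) px
  c1 = (200.987423, 311.594359) px
  c2 = (223.452717, 129.088891) px
  c3 = (46.328696, 88.941806) px
Planar DLT: solve 8×8 A·h = b for H (H[2,2]=1):
  H  [+901.16392 -171.25412 +123.91197]
  H  [+229.64801 +821.84359 +200.63362]
  H  [+0.32368 -0.29284 +1.00000]
B = K⁻¹H; ‖b₁‖=1.153568, ‖b₂‖=1.153568; λ = 2/(‖b₁‖+‖b₂‖) = 0.866876, sign → tz>0 ⇒ λ=+0.866876
r₁ = λ·B[:,0] = (+0.94524,+0.16672,+0.28059); r₂ = λ·B[:,1] = (-0.09443,+0.96262,-0.25386)
r₃ = r₁×r₂ = (-0.31242,+0.21346,+0.92565); SVD([r₁ r₂ r₃]) → R = UVᵀ:
  R  [+0.94524 -0.09443 -0.31242]
  R  [+0.16672 +0.96262 +0.21346]
  R  [+0.28059 -0.25386 +0.92565]
t = (-0.22193, -0.03522, +0.86688) m
tr R = 2.833508; θ = arccos((tr R − 1)/2) = 0.410920 rad = 23.544°
axis k = ((R−Rᵀ)₃₂, (R−Rᵀ)₁₃, (R−Rᵀ)₂₁) / (2 sinθ) = (-0.584953, -0.742277, +0.326887)
rvec = θ·k = (-0.240369, -0.305016, +0.134324)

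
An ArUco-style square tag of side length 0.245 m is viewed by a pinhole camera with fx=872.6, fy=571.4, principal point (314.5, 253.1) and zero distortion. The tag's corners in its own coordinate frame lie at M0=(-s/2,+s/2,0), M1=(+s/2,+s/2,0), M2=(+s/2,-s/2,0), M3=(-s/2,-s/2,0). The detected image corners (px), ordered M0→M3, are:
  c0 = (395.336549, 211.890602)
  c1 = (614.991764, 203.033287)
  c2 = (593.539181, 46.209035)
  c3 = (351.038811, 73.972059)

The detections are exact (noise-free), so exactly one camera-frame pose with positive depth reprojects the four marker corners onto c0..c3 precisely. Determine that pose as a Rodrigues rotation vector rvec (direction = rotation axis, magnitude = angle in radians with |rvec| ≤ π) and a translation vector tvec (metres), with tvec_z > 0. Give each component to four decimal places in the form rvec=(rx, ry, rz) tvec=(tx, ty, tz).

Intrinsics K: fx=872.6, fy=571.4, cx=314.5, cy=253.1
Marker side s = 0.245 m; corners in marker frame (Z=0):
  M0 = (-0.1225, +0.1225, 0)
  M1 = (+0.1225, +0.1225, 0)
  M2 = (+0.1225, -0.1225, 0)
  M3 = (-0.1225, -0.1225, 0)
Detected image corners:
  c0 = (395.336549, 211.890602) px
  c1 = (614.991764, 203.033287) px
  c2 = (593.539181, 46.209035) px
  c3 = (351.038811, 73.972059) px
Planar DLT: solve 8×8 A·h = b for H (H[2,2]=1):
  H  [+713.10850 +366.40423 +483.08738]
  H  [-134.75565 +662.15374 +138.53792]
  H  [-0.46526 +0.46972 +1.00000]
B = K⁻¹H; ‖b₁‖=1.089677, ‖b₂‖=1.089677; λ = 2/(‖b₁‖+‖b₂‖) = 0.917703, sign → tz>0 ⇒ λ=+0.917703
r₁ = λ·B[:,0] = (+0.90385,-0.02730,-0.42697); r₂ = λ·B[:,1] = (+0.22998,+0.87252,+0.43106)
r₃ = r₁×r₂ = (+0.36077,-0.48781,+0.79491); SVD([r₁ r₂ r₃]) → R = UVᵀ:
  R  [+0.90385 +0.22998 +0.36077]
  R  [-0.02730 +0.87252 -0.48781]
  R  [-0.42697 +0.43106 +0.79491]
t = (+0.17730, -0.18399, +0.91770) m
tr R = 2.571290; θ = arccos((tr R − 1)/2) = 0.667059 rad = 38.220°
axis k = ((R−Rᵀ)₃₂, (R−Rᵀ)₁₃, (R−Rᵀ)₂₁) / (2 sinθ) = (+0.742608, +0.636631, -0.207930)
rvec = θ·k = (+0.495363, +0.424670, -0.138701)

rvec=(0.4954, 0.4247, -0.1387) tvec=(0.1773, -0.1840, 0.9177)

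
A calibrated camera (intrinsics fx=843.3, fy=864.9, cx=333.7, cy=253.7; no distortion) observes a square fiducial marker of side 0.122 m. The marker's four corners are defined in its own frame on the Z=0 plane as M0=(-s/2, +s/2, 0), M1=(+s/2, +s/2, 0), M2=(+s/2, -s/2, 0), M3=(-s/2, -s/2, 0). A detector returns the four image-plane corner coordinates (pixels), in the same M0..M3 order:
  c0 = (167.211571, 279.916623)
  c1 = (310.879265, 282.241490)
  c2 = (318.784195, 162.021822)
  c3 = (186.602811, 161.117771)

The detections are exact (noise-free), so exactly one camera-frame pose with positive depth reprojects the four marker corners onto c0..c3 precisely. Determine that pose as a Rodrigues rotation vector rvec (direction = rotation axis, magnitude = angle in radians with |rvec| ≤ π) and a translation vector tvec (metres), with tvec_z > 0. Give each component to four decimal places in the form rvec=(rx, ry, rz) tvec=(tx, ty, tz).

rvec=(-0.5390, 0.0600, 0.0308) tvec=(-0.0772, -0.0299, 0.7405)

Intrinsics K: fx=843.3, fy=864.9, cx=333.7, cy=253.7
Marker side s = 0.122 m; corners in marker frame (Z=0):
  M0 = (-0.0610, +0.0610, 0)
  M1 = (+0.0610, +0.0610, 0)
  M2 = (+0.0610, -0.0610, 0)
  M3 = (-0.0610, -0.0610, 0)
Detected image corners:
  c0 = (167.211571, 279.916623) px
  c1 = (310.879265, 282.241490) px
  c2 = (318.784195, 162.021822) px
  c3 = (186.602811, 161.117771) px
Planar DLT: solve 8×8 A·h = b for H (H[2,2]=1):
  H  [+1106.88035 -282.10170 +245.78659]
  H  [-6.51307 +826.54260 +218.80013]
  H  [-0.08811 -0.69134 +1.00000]
B = K⁻¹H; ‖b₁‖=1.350426, ‖b₂‖=1.350426; λ = 2/(‖b₁‖+‖b₂‖) = 0.740507, sign → tz>0 ⇒ λ=+0.740507
r₁ = λ·B[:,0] = (+0.99778,+0.01356,-0.06525); r₂ = λ·B[:,1] = (-0.04514,+0.85783,-0.51194)
r₃ = r₁×r₂ = (+0.04903,+0.51375,+0.85654); SVD([r₁ r₂ r₃]) → R = UVᵀ:
  R  [+0.99778 -0.04514 +0.04903]
  R  [+0.01356 +0.85783 +0.51375]
  R  [-0.06525 -0.51194 +0.85654]
t = (-0.07720, -0.02988, +0.74051) m
tr R = 2.712150; θ = arccos((tr R − 1)/2) = 0.543170 rad = 31.121°
axis k = ((R−Rᵀ)₃₂, (R−Rᵀ)₁₃, (R−Rᵀ)₂₁) / (2 sinθ) = (-0.992247, +0.110547, +0.056785)
rvec = θ·k = (-0.538959, +0.060046, +0.030844)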